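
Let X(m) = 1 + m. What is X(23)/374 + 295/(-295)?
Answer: -175/187 ≈ -0.93583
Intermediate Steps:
X(23)/374 + 295/(-295) = (1 + 23)/374 + 295/(-295) = 24*(1/374) + 295*(-1/295) = 12/187 - 1 = -175/187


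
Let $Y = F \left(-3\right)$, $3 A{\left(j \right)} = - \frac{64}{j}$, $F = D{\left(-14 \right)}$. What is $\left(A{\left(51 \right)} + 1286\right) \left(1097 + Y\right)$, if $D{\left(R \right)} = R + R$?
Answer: $\frac{232295614}{153} \approx 1.5183 \cdot 10^{6}$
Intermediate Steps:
$D{\left(R \right)} = 2 R$
$F = -28$ ($F = 2 \left(-14\right) = -28$)
$A{\left(j \right)} = - \frac{64}{3 j}$ ($A{\left(j \right)} = \frac{\left(-64\right) \frac{1}{j}}{3} = - \frac{64}{3 j}$)
$Y = 84$ ($Y = \left(-28\right) \left(-3\right) = 84$)
$\left(A{\left(51 \right)} + 1286\right) \left(1097 + Y\right) = \left(- \frac{64}{3 \cdot 51} + 1286\right) \left(1097 + 84\right) = \left(\left(- \frac{64}{3}\right) \frac{1}{51} + 1286\right) 1181 = \left(- \frac{64}{153} + 1286\right) 1181 = \frac{196694}{153} \cdot 1181 = \frac{232295614}{153}$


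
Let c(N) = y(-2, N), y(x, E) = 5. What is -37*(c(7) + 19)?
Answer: -888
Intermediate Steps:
c(N) = 5
-37*(c(7) + 19) = -37*(5 + 19) = -37*24 = -888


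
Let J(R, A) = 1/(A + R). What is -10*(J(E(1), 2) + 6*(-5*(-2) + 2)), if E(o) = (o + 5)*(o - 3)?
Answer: -719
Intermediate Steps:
E(o) = (-3 + o)*(5 + o) (E(o) = (5 + o)*(-3 + o) = (-3 + o)*(5 + o))
-10*(J(E(1), 2) + 6*(-5*(-2) + 2)) = -10*(1/(2 + (-15 + 1² + 2*1)) + 6*(-5*(-2) + 2)) = -10*(1/(2 + (-15 + 1 + 2)) + 6*(10 + 2)) = -10*(1/(2 - 12) + 6*12) = -10*(1/(-10) + 72) = -10*(-⅒ + 72) = -10*719/10 = -719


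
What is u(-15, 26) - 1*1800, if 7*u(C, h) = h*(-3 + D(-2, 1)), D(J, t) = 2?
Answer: -12626/7 ≈ -1803.7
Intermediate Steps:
u(C, h) = -h/7 (u(C, h) = (h*(-3 + 2))/7 = (h*(-1))/7 = (-h)/7 = -h/7)
u(-15, 26) - 1*1800 = -⅐*26 - 1*1800 = -26/7 - 1800 = -12626/7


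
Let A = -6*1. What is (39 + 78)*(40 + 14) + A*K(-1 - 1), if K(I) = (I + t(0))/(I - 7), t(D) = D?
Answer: 18950/3 ≈ 6316.7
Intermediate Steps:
K(I) = I/(-7 + I) (K(I) = (I + 0)/(I - 7) = I/(-7 + I))
A = -6
(39 + 78)*(40 + 14) + A*K(-1 - 1) = (39 + 78)*(40 + 14) - 6*(-1 - 1)/(-7 + (-1 - 1)) = 117*54 - (-12)/(-7 - 2) = 6318 - (-12)/(-9) = 6318 - (-12)*(-1)/9 = 6318 - 6*2/9 = 6318 - 4/3 = 18950/3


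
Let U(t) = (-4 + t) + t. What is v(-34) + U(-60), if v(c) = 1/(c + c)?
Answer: -8433/68 ≈ -124.01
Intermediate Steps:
v(c) = 1/(2*c)
U(t) = -4 + 2*t
v(-34) + U(-60) = (½)/(-34) + (-4 + 2*(-60)) = (½)*(-1/34) + (-4 - 120) = -1/68 - 124 = -8433/68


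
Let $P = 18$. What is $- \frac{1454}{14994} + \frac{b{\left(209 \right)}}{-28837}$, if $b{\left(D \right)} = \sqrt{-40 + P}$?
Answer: $- \frac{727}{7497} - \frac{i \sqrt{22}}{28837} \approx -0.096972 - 0.00016265 i$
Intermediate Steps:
$b{\left(D \right)} = i \sqrt{22}$ ($b{\left(D \right)} = \sqrt{-40 + 18} = \sqrt{-22} = i \sqrt{22}$)
$- \frac{1454}{14994} + \frac{b{\left(209 \right)}}{-28837} = - \frac{1454}{14994} + \frac{i \sqrt{22}}{-28837} = \left(-1454\right) \frac{1}{14994} + i \sqrt{22} \left(- \frac{1}{28837}\right) = - \frac{727}{7497} - \frac{i \sqrt{22}}{28837}$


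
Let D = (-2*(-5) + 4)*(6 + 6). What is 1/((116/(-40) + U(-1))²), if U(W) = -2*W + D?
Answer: 100/2792241 ≈ 3.5814e-5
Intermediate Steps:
D = 168 (D = (10 + 4)*12 = 14*12 = 168)
U(W) = 168 - 2*W (U(W) = -2*W + 168 = 168 - 2*W)
1/((116/(-40) + U(-1))²) = 1/((116/(-40) + (168 - 2*(-1)))²) = 1/((116*(-1/40) + (168 + 2))²) = 1/((-29/10 + 170)²) = 1/((1671/10)²) = 1/(2792241/100) = 100/2792241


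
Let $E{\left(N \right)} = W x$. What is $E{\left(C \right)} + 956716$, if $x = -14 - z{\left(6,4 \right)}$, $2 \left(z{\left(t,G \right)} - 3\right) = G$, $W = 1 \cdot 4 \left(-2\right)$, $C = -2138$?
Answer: $956868$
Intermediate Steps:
$W = -8$ ($W = 4 \left(-2\right) = -8$)
$z{\left(t,G \right)} = 3 + \frac{G}{2}$
$x = -19$ ($x = -14 - \left(3 + \frac{1}{2} \cdot 4\right) = -14 - \left(3 + 2\right) = -14 - 5 = -19$)
$E{\left(N \right)} = 152$ ($E{\left(N \right)} = \left(-8\right) \left(-19\right) = 152$)
$E{\left(C \right)} + 956716 = 152 + 956716 = 956868$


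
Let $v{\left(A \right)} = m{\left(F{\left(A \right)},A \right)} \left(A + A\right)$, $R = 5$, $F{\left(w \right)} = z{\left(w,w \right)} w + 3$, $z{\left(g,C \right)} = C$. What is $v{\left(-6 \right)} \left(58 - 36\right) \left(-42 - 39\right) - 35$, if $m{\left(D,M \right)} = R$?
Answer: $106885$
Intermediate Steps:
$F{\left(w \right)} = 3 + w^{2}$ ($F{\left(w \right)} = w w + 3 = w^{2} + 3 = 3 + w^{2}$)
$m{\left(D,M \right)} = 5$
$v{\left(A \right)} = 10 A$ ($v{\left(A \right)} = 5 \left(A + A\right) = 5 \cdot 2 A = 10 A$)
$v{\left(-6 \right)} \left(58 - 36\right) \left(-42 - 39\right) - 35 = 10 \left(-6\right) \left(58 - 36\right) \left(-42 - 39\right) - 35 = - 60 \cdot 22 \left(-81\right) - 35 = \left(-60\right) \left(-1782\right) - 35 = 106920 - 35 = 106885$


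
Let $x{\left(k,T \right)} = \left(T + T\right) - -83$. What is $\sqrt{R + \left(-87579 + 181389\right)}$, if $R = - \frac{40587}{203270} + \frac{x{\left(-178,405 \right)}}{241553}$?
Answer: $\frac{\sqrt{226162019917076729407897690}}{49100478310} \approx 306.28$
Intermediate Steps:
$x{\left(k,T \right)} = 83 + 2 T$ ($x{\left(k,T \right)} = 2 T + 83 = 83 + 2 T$)
$R = - \frac{9622391501}{49100478310}$ ($R = - \frac{40587}{203270} + \frac{83 + 2 \cdot 405}{241553} = \left(-40587\right) \frac{1}{203270} + \left(83 + 810\right) \frac{1}{241553} = - \frac{40587}{203270} + 893 \cdot \frac{1}{241553} = - \frac{40587}{203270} + \frac{893}{241553} = - \frac{9622391501}{49100478310} \approx -0.19597$)
$\sqrt{R + \left(-87579 + 181389\right)} = \sqrt{- \frac{9622391501}{49100478310} + \left(-87579 + 181389\right)} = \sqrt{- \frac{9622391501}{49100478310} + 93810} = \sqrt{\frac{4606106247869599}{49100478310}} = \frac{\sqrt{226162019917076729407897690}}{49100478310}$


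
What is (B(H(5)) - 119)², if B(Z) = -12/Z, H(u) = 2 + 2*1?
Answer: 14884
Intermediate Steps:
H(u) = 4 (H(u) = 2 + 2 = 4)
(B(H(5)) - 119)² = (-12/4 - 119)² = (-12*¼ - 119)² = (-3 - 119)² = (-122)² = 14884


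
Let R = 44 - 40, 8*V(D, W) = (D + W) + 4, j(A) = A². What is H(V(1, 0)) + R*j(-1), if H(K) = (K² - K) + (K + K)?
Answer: 321/64 ≈ 5.0156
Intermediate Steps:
V(D, W) = ½ + D/8 + W/8 (V(D, W) = ((D + W) + 4)/8 = (4 + D + W)/8 = ½ + D/8 + W/8)
H(K) = K + K² (H(K) = (K² - K) + 2*K = K + K²)
R = 4
H(V(1, 0)) + R*j(-1) = (½ + (⅛)*1 + (⅛)*0)*(1 + (½ + (⅛)*1 + (⅛)*0)) + 4*(-1)² = (½ + ⅛ + 0)*(1 + (½ + ⅛ + 0)) + 4*1 = 5*(1 + 5/8)/8 + 4 = (5/8)*(13/8) + 4 = 65/64 + 4 = 321/64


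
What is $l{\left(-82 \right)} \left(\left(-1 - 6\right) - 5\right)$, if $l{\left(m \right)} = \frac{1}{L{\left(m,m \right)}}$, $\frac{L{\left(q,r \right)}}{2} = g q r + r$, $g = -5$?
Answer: $\frac{1}{5617} \approx 0.00017803$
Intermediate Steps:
$L{\left(q,r \right)} = 2 r - 10 q r$ ($L{\left(q,r \right)} = 2 \left(- 5 q r + r\right) = 2 \left(r - 5 q r\right) = 2 r - 10 q r$)
$l{\left(m \right)} = \frac{1}{2 m \left(1 - 5 m\right)}$
$l{\left(-82 \right)} \left(\left(-1 - 6\right) - 5\right) = - \frac{1}{2 \left(-82\right) \left(-1 + 5 \left(-82\right)\right)} \left(\left(-1 - 6\right) - 5\right) = \left(- \frac{1}{2}\right) \left(- \frac{1}{82}\right) \frac{1}{-1 - 410} \left(\left(-1 - 6\right) - 5\right) = \left(- \frac{1}{2}\right) \left(- \frac{1}{82}\right) \frac{1}{-411} \left(-7 - 5\right) = \left(- \frac{1}{2}\right) \left(- \frac{1}{82}\right) \left(- \frac{1}{411}\right) \left(-12\right) = \left(- \frac{1}{67404}\right) \left(-12\right) = \frac{1}{5617}$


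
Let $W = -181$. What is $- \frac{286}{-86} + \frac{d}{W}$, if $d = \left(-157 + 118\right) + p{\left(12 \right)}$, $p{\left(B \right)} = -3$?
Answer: $\frac{27689}{7783} \approx 3.5576$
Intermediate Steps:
$d = -42$ ($d = \left(-157 + 118\right) - 3 = -39 - 3 = -42$)
$- \frac{286}{-86} + \frac{d}{W} = - \frac{286}{-86} - \frac{42}{-181} = \left(-286\right) \left(- \frac{1}{86}\right) - - \frac{42}{181} = \frac{143}{43} + \frac{42}{181} = \frac{27689}{7783}$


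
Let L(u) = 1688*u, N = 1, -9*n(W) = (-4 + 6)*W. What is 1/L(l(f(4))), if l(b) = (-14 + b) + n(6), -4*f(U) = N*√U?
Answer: -3/80180 ≈ -3.7416e-5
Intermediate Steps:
n(W) = -2*W/9 (n(W) = -(-4 + 6)*W/9 = -2*W/9)
f(U) = -√U/4
l(b) = -46/3 + b (l(b) = (-14 + b) - 2/9*6 = (-14 + b) - 4/3 = -46/3 + b)
1/L(l(f(4))) = 1/(1688*(-46/3 - √4/4)) = 1/(1688*(-46/3 - ¼*2)) = 1/(1688*(-46/3 - ½)) = 1/(1688*(-95/6)) = 1/(-80180/3) = -3/80180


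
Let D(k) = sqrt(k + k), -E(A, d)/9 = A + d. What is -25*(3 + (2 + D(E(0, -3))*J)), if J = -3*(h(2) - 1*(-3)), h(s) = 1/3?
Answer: -125 + 750*sqrt(6) ≈ 1712.1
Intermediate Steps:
h(s) = 1/3
E(A, d) = -9*A - 9*d (E(A, d) = -9*(A + d) = -9*A - 9*d)
D(k) = sqrt(2)*sqrt(k) (D(k) = sqrt(2*k) = sqrt(2)*sqrt(k))
J = -10 (J = -3*(1/3 - 1*(-3)) = -3*(1/3 + 3) = -3*10/3 = -10)
-25*(3 + (2 + D(E(0, -3))*J)) = -25*(3 + (2 + (sqrt(2)*sqrt(-9*0 - 9*(-3)))*(-10))) = -25*(3 + (2 + (sqrt(2)*sqrt(0 + 27))*(-10))) = -25*(3 + (2 + (sqrt(2)*sqrt(27))*(-10))) = -25*(3 + (2 + (sqrt(2)*(3*sqrt(3)))*(-10))) = -25*(3 + (2 + (3*sqrt(6))*(-10))) = -25*(3 + (2 - 30*sqrt(6))) = -25*(5 - 30*sqrt(6)) = -125 + 750*sqrt(6)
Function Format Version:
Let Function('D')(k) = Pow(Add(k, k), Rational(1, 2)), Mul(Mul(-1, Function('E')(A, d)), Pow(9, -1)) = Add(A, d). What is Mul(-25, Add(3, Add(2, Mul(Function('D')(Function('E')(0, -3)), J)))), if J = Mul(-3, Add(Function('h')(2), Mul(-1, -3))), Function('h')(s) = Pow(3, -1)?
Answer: Add(-125, Mul(750, Pow(6, Rational(1, 2)))) ≈ 1712.1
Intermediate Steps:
Function('h')(s) = Rational(1, 3)
Function('E')(A, d) = Add(Mul(-9, A), Mul(-9, d)) (Function('E')(A, d) = Mul(-9, Add(A, d)) = Add(Mul(-9, A), Mul(-9, d)))
Function('D')(k) = Mul(Pow(2, Rational(1, 2)), Pow(k, Rational(1, 2))) (Function('D')(k) = Pow(Mul(2, k), Rational(1, 2)) = Mul(Pow(2, Rational(1, 2)), Pow(k, Rational(1, 2))))
J = -10 (J = Mul(-3, Add(Rational(1, 3), Mul(-1, -3))) = Mul(-3, Add(Rational(1, 3), 3)) = Mul(-3, Rational(10, 3)) = -10)
Mul(-25, Add(3, Add(2, Mul(Function('D')(Function('E')(0, -3)), J)))) = Mul(-25, Add(3, Add(2, Mul(Mul(Pow(2, Rational(1, 2)), Pow(Add(Mul(-9, 0), Mul(-9, -3)), Rational(1, 2))), -10)))) = Mul(-25, Add(3, Add(2, Mul(Mul(Pow(2, Rational(1, 2)), Pow(Add(0, 27), Rational(1, 2))), -10)))) = Mul(-25, Add(3, Add(2, Mul(Mul(Pow(2, Rational(1, 2)), Pow(27, Rational(1, 2))), -10)))) = Mul(-25, Add(3, Add(2, Mul(Mul(Pow(2, Rational(1, 2)), Mul(3, Pow(3, Rational(1, 2)))), -10)))) = Mul(-25, Add(3, Add(2, Mul(Mul(3, Pow(6, Rational(1, 2))), -10)))) = Mul(-25, Add(3, Add(2, Mul(-30, Pow(6, Rational(1, 2)))))) = Mul(-25, Add(5, Mul(-30, Pow(6, Rational(1, 2))))) = Add(-125, Mul(750, Pow(6, Rational(1, 2))))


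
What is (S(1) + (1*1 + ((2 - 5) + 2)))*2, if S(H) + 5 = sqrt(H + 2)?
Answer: -10 + 2*sqrt(3) ≈ -6.5359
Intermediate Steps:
S(H) = -5 + sqrt(2 + H) (S(H) = -5 + sqrt(H + 2) = -5 + sqrt(2 + H))
(S(1) + (1*1 + ((2 - 5) + 2)))*2 = ((-5 + sqrt(2 + 1)) + (1*1 + ((2 - 5) + 2)))*2 = ((-5 + sqrt(3)) + (1 + (-3 + 2)))*2 = ((-5 + sqrt(3)) + (1 - 1))*2 = ((-5 + sqrt(3)) + 0)*2 = (-5 + sqrt(3))*2 = -10 + 2*sqrt(3)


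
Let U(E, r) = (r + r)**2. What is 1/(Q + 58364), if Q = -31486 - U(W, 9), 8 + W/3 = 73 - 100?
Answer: 1/26554 ≈ 3.7659e-5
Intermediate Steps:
W = -105 (W = -24 + 3*(73 - 100) = -24 + 3*(-27) = -24 - 81 = -105)
U(E, r) = 4*r**2 (U(E, r) = (2*r)**2 = 4*r**2)
Q = -31810 (Q = -31486 - 4*9**2 = -31486 - 4*81 = -31486 - 1*324 = -31486 - 324 = -31810)
1/(Q + 58364) = 1/(-31810 + 58364) = 1/26554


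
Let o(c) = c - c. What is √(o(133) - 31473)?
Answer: 3*I*√3497 ≈ 177.41*I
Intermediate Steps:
o(c) = 0
√(o(133) - 31473) = √(0 - 31473) = √(-31473) = 3*I*√3497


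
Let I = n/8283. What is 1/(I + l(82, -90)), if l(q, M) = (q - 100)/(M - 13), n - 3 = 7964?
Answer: 853149/969695 ≈ 0.87981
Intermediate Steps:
n = 7967 (n = 3 + 7964 = 7967)
I = 7967/8283 ≈ 0.96185
l(q, M) = (-100 + q)/(-13 + M)
1/(I + l(82, -90)) = 1/(7967/8283 + (-100 + 82)/(-13 - 90)) = 1/(7967/8283 - 18/(-103)) = 1/(7967/8283 - 1/103*(-18)) = 1/(7967/8283 + 18/103) = 1/(969695/853149) = 853149/969695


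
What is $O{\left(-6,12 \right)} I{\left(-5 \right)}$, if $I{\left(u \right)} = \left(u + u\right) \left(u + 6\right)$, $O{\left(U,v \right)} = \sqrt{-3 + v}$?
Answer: $-30$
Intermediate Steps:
$I{\left(u \right)} = 2 u \left(6 + u\right)$
$O{\left(-6,12 \right)} I{\left(-5 \right)} = \sqrt{-3 + 12} \cdot 2 \left(-5\right) \left(6 - 5\right) = \sqrt{9} \cdot 2 \left(-5\right) 1 = 3 \left(-10\right) = -30$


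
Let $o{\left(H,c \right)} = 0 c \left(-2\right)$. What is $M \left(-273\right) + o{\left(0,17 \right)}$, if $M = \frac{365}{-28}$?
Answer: $\frac{14235}{4} \approx 3558.8$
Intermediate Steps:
$o{\left(H,c \right)} = 0$ ($o{\left(H,c \right)} = 0 \left(-2\right) = 0$)
$M = - \frac{365}{28}$ ($M = 365 \left(- \frac{1}{28}\right) = - \frac{365}{28} \approx -13.036$)
$M \left(-273\right) + o{\left(0,17 \right)} = \left(- \frac{365}{28}\right) \left(-273\right) + 0 = \frac{14235}{4} + 0 = \frac{14235}{4}$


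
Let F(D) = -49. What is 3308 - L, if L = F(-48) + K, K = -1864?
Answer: 5221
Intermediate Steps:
L = -1913 (L = -49 - 1864 = -1913)
3308 - L = 3308 - 1*(-1913) = 3308 + 1913 = 5221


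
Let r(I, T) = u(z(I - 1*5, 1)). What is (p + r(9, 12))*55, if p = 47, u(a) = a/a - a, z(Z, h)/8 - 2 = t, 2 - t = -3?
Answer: -440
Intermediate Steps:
t = 5 (t = 2 - 1*(-3) = 2 + 3 = 5)
z(Z, h) = 56 (z(Z, h) = 16 + 8*5 = 16 + 40 = 56)
u(a) = 1 - a
r(I, T) = -55 (r(I, T) = 1 - 1*56 = 1 - 56 = -55)
(p + r(9, 12))*55 = (47 - 55)*55 = -8*55 = -440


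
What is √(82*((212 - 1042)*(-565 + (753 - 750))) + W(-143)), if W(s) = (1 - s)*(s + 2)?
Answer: 2*√9557354 ≈ 6183.0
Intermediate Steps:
W(s) = (1 - s)*(2 + s)
√(82*((212 - 1042)*(-565 + (753 - 750))) + W(-143)) = √(82*((212 - 1042)*(-565 + (753 - 750))) + (2 - 1*(-143) - 1*(-143)²)) = √(82*(-830*(-565 + 3)) + (2 + 143 - 1*20449)) = √(82*(-830*(-562)) + (2 + 143 - 20449)) = √(82*466460 - 20304) = √(38249720 - 20304) = √38229416 = 2*√9557354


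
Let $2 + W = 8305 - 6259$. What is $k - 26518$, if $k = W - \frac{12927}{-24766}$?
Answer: $- \frac{606110157}{24766} \approx -24473.0$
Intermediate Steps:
$W = 2044$ ($W = -2 + \left(8305 - 6259\right) = -2 + 2046 = 2044$)
$k = \frac{50634631}{24766}$ ($k = 2044 - \frac{12927}{-24766} = 2044 - - \frac{12927}{24766} = 2044 + \frac{12927}{24766} = \frac{50634631}{24766} \approx 2044.5$)
$k - 26518 = \frac{50634631}{24766} - 26518 = - \frac{606110157}{24766}$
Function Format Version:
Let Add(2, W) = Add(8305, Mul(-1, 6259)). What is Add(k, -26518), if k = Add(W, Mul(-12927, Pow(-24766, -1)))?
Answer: Rational(-606110157, 24766) ≈ -24473.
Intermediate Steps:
W = 2044 (W = Add(-2, Add(8305, Mul(-1, 6259))) = Add(-2, Add(8305, -6259)) = Add(-2, 2046) = 2044)
k = Rational(50634631, 24766) (k = Add(2044, Mul(-12927, Pow(-24766, -1))) = Add(2044, Mul(-12927, Rational(-1, 24766))) = Add(2044, Rational(12927, 24766)) = Rational(50634631, 24766) ≈ 2044.5)
Add(k, -26518) = Add(Rational(50634631, 24766), -26518) = Rational(-606110157, 24766)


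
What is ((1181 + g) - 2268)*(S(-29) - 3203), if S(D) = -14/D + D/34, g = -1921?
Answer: 4750418592/493 ≈ 9.6357e+6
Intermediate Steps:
S(D) = -14/D + D/34 (S(D) = -14/D + D*(1/34) = -14/D + D/34)
((1181 + g) - 2268)*(S(-29) - 3203) = ((1181 - 1921) - 2268)*((-14/(-29) + (1/34)*(-29)) - 3203) = (-740 - 2268)*((-14*(-1/29) - 29/34) - 3203) = -3008*((14/29 - 29/34) - 3203) = -3008*(-365/986 - 3203) = -3008*(-3158523/986) = 4750418592/493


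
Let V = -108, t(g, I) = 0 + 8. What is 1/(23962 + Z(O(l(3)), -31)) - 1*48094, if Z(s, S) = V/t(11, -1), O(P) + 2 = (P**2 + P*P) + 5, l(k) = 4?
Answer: -2303558316/47897 ≈ -48094.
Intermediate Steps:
O(P) = 3 + 2*P**2 (O(P) = -2 + ((P**2 + P*P) + 5) = -2 + ((P**2 + P**2) + 5) = -2 + (2*P**2 + 5) = -2 + (5 + 2*P**2) = 3 + 2*P**2)
t(g, I) = 8
Z(s, S) = -27/2 (Z(s, S) = -108/8 = -108*1/8 = -27/2)
1/(23962 + Z(O(l(3)), -31)) - 1*48094 = 1/(23962 - 27/2) - 1*48094 = 1/(47897/2) - 48094 = 2/47897 - 48094 = -2303558316/47897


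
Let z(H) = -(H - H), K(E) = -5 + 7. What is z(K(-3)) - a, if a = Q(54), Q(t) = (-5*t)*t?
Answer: 14580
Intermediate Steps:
K(E) = 2
z(H) = 0 (z(H) = -1*0 = 0)
Q(t) = -5*t²
a = -14580 (a = -5*54² = -5*2916 = -14580)
z(K(-3)) - a = 0 - 1*(-14580) = 0 + 14580 = 14580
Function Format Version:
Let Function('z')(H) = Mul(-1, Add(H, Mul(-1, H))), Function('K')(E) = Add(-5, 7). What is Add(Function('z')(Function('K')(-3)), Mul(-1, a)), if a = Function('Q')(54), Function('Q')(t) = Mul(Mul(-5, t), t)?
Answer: 14580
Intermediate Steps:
Function('K')(E) = 2
Function('z')(H) = 0 (Function('z')(H) = Mul(-1, 0) = 0)
Function('Q')(t) = Mul(-5, Pow(t, 2))
a = -14580 (a = Mul(-5, Pow(54, 2)) = Mul(-5, 2916) = -14580)
Add(Function('z')(Function('K')(-3)), Mul(-1, a)) = Add(0, Mul(-1, -14580)) = Add(0, 14580) = 14580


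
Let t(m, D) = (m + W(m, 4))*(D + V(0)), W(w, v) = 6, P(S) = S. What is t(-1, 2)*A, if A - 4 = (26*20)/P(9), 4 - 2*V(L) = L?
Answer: 11120/9 ≈ 1235.6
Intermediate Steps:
V(L) = 2 - L/2
A = 556/9 (A = 4 + (26*20)/9 = 4 + 520*(⅑) = 4 + 520/9 = 556/9 ≈ 61.778)
t(m, D) = (2 + D)*(6 + m) (t(m, D) = (m + 6)*(D + (2 - ½*0)) = (6 + m)*(D + (2 + 0)) = (6 + m)*(D + 2) = (6 + m)*(2 + D) = (2 + D)*(6 + m))
t(-1, 2)*A = (12 + 2*(-1) + 6*2 + 2*(-1))*(556/9) = (12 - 2 + 12 - 2)*(556/9) = 20*(556/9) = 11120/9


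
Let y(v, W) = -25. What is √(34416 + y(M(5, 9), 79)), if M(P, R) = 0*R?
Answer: 17*√119 ≈ 185.45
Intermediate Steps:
M(P, R) = 0
√(34416 + y(M(5, 9), 79)) = √(34416 - 25) = √34391 = 17*√119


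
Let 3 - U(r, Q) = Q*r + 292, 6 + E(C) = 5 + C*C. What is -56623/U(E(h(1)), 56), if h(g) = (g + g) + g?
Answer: 56623/737 ≈ 76.829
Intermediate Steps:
h(g) = 3*g (h(g) = 2*g + g = 3*g)
E(C) = -1 + C² (E(C) = -6 + (5 + C*C) = -6 + (5 + C²) = -1 + C²)
U(r, Q) = -289 - Q*r (U(r, Q) = 3 - (Q*r + 292) = 3 - (292 + Q*r) = 3 + (-292 - Q*r) = -289 - Q*r)
-56623/U(E(h(1)), 56) = -56623/(-289 - 1*56*(-1 + (3*1)²)) = -56623/(-289 - 1*56*(-1 + 3²)) = -56623/(-289 - 1*56*(-1 + 9)) = -56623/(-289 - 1*56*8) = -56623/(-289 - 448) = -56623/(-737) = -56623*(-1/737) = 56623/737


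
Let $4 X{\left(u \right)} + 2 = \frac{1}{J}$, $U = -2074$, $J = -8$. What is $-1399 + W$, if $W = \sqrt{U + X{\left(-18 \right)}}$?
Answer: $-1399 + \frac{i \sqrt{132770}}{8} \approx -1399.0 + 45.547 i$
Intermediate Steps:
$X{\left(u \right)} = - \frac{17}{32}$ ($X{\left(u \right)} = - \frac{1}{2} + \frac{1}{4 \left(-8\right)} = - \frac{1}{2} + \frac{1}{4} \left(- \frac{1}{8}\right) = - \frac{1}{2} - \frac{1}{32} = - \frac{17}{32}$)
$W = \frac{i \sqrt{132770}}{8}$ ($W = \sqrt{-2074 - \frac{17}{32}} = \sqrt{- \frac{66385}{32}} = \frac{i \sqrt{132770}}{8} \approx 45.547 i$)
$-1399 + W = -1399 + \frac{i \sqrt{132770}}{8}$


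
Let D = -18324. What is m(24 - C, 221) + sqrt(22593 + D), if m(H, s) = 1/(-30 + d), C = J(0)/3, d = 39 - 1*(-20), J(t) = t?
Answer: 1/29 + sqrt(4269) ≈ 65.372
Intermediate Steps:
d = 59 (d = 39 + 20 = 59)
C = 0 (C = 0/3 = 0*(1/3) = 0)
m(H, s) = 1/29 (m(H, s) = 1/(-30 + 59) = 1/29)
m(24 - C, 221) + sqrt(22593 + D) = 1/29 + sqrt(22593 - 18324) = 1/29 + sqrt(4269)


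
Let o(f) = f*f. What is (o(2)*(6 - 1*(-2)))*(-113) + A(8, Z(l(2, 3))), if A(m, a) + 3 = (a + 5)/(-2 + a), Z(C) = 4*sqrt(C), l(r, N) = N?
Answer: -79589/22 + 7*sqrt(3)/11 ≈ -3616.6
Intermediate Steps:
o(f) = f**2
A(m, a) = -3 + (5 + a)/(-2 + a) (A(m, a) = -3 + (a + 5)/(-2 + a) = -3 + (5 + a)/(-2 + a))
(o(2)*(6 - 1*(-2)))*(-113) + A(8, Z(l(2, 3))) = (2**2*(6 - 1*(-2)))*(-113) + (11 - 8*sqrt(3))/(-2 + 4*sqrt(3)) = (4*(6 + 2))*(-113) + (11 - 8*sqrt(3))/(-2 + 4*sqrt(3)) = (4*8)*(-113) + (11 - 8*sqrt(3))/(-2 + 4*sqrt(3)) = 32*(-113) + (11 - 8*sqrt(3))/(-2 + 4*sqrt(3)) = -3616 + (11 - 8*sqrt(3))/(-2 + 4*sqrt(3))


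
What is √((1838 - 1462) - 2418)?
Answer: I*√2042 ≈ 45.188*I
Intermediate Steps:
√((1838 - 1462) - 2418) = √(376 - 2418) = √(-2042) = I*√2042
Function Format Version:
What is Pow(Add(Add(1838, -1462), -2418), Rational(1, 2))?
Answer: Mul(I, Pow(2042, Rational(1, 2))) ≈ Mul(45.188, I)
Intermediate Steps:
Pow(Add(Add(1838, -1462), -2418), Rational(1, 2)) = Pow(Add(376, -2418), Rational(1, 2)) = Pow(-2042, Rational(1, 2)) = Mul(I, Pow(2042, Rational(1, 2)))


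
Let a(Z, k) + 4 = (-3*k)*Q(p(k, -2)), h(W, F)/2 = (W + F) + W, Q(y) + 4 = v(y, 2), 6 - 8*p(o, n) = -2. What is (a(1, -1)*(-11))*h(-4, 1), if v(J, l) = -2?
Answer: -3388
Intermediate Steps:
p(o, n) = 1 (p(o, n) = 3/4 - 1/8*(-2) = 3/4 + 1/4 = 1)
Q(y) = -6 (Q(y) = -4 - 2 = -6)
h(W, F) = 2*F + 4*W (h(W, F) = 2*((W + F) + W) = 2*((F + W) + W) = 2*(F + 2*W) = 2*F + 4*W)
a(Z, k) = -4 + 18*k (a(Z, k) = -4 - 3*k*(-6) = -4 + 18*k)
(a(1, -1)*(-11))*h(-4, 1) = ((-4 + 18*(-1))*(-11))*(2*1 + 4*(-4)) = ((-4 - 18)*(-11))*(2 - 16) = -22*(-11)*(-14) = 242*(-14) = -3388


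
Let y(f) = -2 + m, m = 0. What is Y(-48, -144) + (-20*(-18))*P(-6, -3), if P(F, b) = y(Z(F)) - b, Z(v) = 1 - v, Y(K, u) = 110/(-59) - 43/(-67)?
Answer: 1418247/3953 ≈ 358.78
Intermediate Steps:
Y(K, u) = -4833/3953 (Y(K, u) = 110*(-1/59) - 43*(-1/67) = -110/59 + 43/67 = -4833/3953)
y(f) = -2 (y(f) = -2 + 0 = -2)
P(F, b) = -2 - b
Y(-48, -144) + (-20*(-18))*P(-6, -3) = -4833/3953 + (-20*(-18))*(-2 - 1*(-3)) = -4833/3953 + 360*(-2 + 3) = -4833/3953 + 360*1 = -4833/3953 + 360 = 1418247/3953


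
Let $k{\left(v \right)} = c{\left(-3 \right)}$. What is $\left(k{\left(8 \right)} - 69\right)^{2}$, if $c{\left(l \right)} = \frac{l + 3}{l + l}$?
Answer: $4761$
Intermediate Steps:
$c{\left(l \right)} = \frac{3 + l}{2 l}$
$k{\left(v \right)} = 0$ ($k{\left(v \right)} = \frac{3 - 3}{2 \left(-3\right)} = \frac{1}{2} \left(- \frac{1}{3}\right) 0 = 0$)
$\left(k{\left(8 \right)} - 69\right)^{2} = \left(0 - 69\right)^{2} = \left(-69\right)^{2} = 4761$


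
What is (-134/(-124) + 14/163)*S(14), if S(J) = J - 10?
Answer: 23578/5053 ≈ 4.6661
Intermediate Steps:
S(J) = -10 + J
(-134/(-124) + 14/163)*S(14) = (-134/(-124) + 14/163)*(-10 + 14) = (-134*(-1/124) + 14*(1/163))*4 = (67/62 + 14/163)*4 = (11789/10106)*4 = 23578/5053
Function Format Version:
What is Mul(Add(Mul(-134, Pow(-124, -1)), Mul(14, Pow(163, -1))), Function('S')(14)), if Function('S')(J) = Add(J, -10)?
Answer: Rational(23578, 5053) ≈ 4.6661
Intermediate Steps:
Function('S')(J) = Add(-10, J)
Mul(Add(Mul(-134, Pow(-124, -1)), Mul(14, Pow(163, -1))), Function('S')(14)) = Mul(Add(Mul(-134, Pow(-124, -1)), Mul(14, Pow(163, -1))), Add(-10, 14)) = Mul(Add(Mul(-134, Rational(-1, 124)), Mul(14, Rational(1, 163))), 4) = Mul(Add(Rational(67, 62), Rational(14, 163)), 4) = Mul(Rational(11789, 10106), 4) = Rational(23578, 5053)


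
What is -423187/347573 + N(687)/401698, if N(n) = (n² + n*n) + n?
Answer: 14393888509/12692670814 ≈ 1.1340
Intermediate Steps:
N(n) = n + 2*n² (N(n) = (n² + n²) + n = 2*n² + n = n + 2*n²)
-423187/347573 + N(687)/401698 = -423187/347573 + (687*(1 + 2*687))/401698 = -423187*1/347573 + (687*(1 + 1374))*(1/401698) = -423187/347573 + (687*1375)*(1/401698) = -423187/347573 + 944625*(1/401698) = -423187/347573 + 85875/36518 = 14393888509/12692670814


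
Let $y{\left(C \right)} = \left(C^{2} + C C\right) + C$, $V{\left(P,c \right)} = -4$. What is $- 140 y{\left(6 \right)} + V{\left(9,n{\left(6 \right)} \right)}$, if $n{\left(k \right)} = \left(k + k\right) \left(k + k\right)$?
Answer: $-10924$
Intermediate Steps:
$n{\left(k \right)} = 4 k^{2}$ ($n{\left(k \right)} = 2 k 2 k = 4 k^{2}$)
$y{\left(C \right)} = C + 2 C^{2}$ ($y{\left(C \right)} = \left(C^{2} + C^{2}\right) + C = 2 C^{2} + C = C + 2 C^{2}$)
$- 140 y{\left(6 \right)} + V{\left(9,n{\left(6 \right)} \right)} = - 140 \cdot 6 \left(1 + 2 \cdot 6\right) - 4 = - 140 \cdot 6 \left(1 + 12\right) - 4 = - 140 \cdot 6 \cdot 13 - 4 = \left(-140\right) 78 - 4 = -10920 - 4 = -10924$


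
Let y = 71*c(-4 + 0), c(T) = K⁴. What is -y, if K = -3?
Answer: -5751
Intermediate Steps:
c(T) = 81 (c(T) = (-3)⁴ = 81)
y = 5751 (y = 71*81 = 5751)
-y = -1*5751 = -5751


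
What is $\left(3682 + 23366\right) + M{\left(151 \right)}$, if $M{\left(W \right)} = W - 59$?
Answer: $27140$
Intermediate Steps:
$M{\left(W \right)} = -59 + W$ ($M{\left(W \right)} = W - 59 = -59 + W$)
$\left(3682 + 23366\right) + M{\left(151 \right)} = \left(3682 + 23366\right) + \left(-59 + 151\right) = 27048 + 92 = 27140$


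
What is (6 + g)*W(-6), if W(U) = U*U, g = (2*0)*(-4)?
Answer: 216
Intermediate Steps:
g = 0 (g = 0*(-4) = 0)
W(U) = U²
(6 + g)*W(-6) = (6 + 0)*(-6)² = 6*36 = 216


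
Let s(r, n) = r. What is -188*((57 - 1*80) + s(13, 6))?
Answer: 1880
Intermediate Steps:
-188*((57 - 1*80) + s(13, 6)) = -188*((57 - 1*80) + 13) = -188*((57 - 80) + 13) = -188*(-23 + 13) = -188*(-10) = 1880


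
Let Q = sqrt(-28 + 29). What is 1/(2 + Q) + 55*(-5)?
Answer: -824/3 ≈ -274.67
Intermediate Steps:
Q = 1 (Q = sqrt(1) = 1)
1/(2 + Q) + 55*(-5) = 1/(2 + 1) + 55*(-5) = 1/3 - 275 = -824/3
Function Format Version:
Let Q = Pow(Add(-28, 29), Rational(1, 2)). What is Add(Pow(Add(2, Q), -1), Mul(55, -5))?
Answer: Rational(-824, 3) ≈ -274.67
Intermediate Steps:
Q = 1 (Q = Pow(1, Rational(1, 2)) = 1)
Add(Pow(Add(2, Q), -1), Mul(55, -5)) = Add(Pow(Add(2, 1), -1), Mul(55, -5)) = Add(Pow(3, -1), -275) = Add(Rational(1, 3), -275) = Rational(-824, 3)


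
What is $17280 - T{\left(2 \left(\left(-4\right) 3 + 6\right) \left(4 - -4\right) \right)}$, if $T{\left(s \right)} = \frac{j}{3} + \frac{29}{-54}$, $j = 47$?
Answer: $\frac{932303}{54} \approx 17265.0$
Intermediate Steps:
$T{\left(s \right)} = \frac{817}{54}$ ($T{\left(s \right)} = \frac{47}{3} + \frac{29}{-54} = 47 \cdot \frac{1}{3} + 29 \left(- \frac{1}{54}\right) = \frac{47}{3} - \frac{29}{54} = \frac{817}{54}$)
$17280 - T{\left(2 \left(\left(-4\right) 3 + 6\right) \left(4 - -4\right) \right)} = 17280 - \frac{817}{54} = \frac{932303}{54}$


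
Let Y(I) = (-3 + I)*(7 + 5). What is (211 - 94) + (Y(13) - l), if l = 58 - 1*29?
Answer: 208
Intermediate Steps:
l = 29 (l = 58 - 29 = 29)
Y(I) = -36 + 12*I (Y(I) = (-3 + I)*12 = -36 + 12*I)
(211 - 94) + (Y(13) - l) = (211 - 94) + ((-36 + 12*13) - 1*29) = 117 + ((-36 + 156) - 29) = 117 + (120 - 29) = 117 + 91 = 208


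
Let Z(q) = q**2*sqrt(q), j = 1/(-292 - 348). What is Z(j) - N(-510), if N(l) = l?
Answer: 510 + I*sqrt(10)/32768000 ≈ 510.0 + 9.6505e-8*I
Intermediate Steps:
j = -1/640 (j = 1/(-640) = -1/640 ≈ -0.0015625)
Z(q) = q**(5/2)
Z(j) - N(-510) = (-1/640)**(5/2) - 1*(-510) = I*sqrt(10)/32768000 + 510 = 510 + I*sqrt(10)/32768000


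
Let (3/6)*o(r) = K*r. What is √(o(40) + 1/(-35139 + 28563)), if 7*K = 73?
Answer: √110487827541/11508 ≈ 28.884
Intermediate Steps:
K = 73/7 (K = (⅐)*73 = 73/7 ≈ 10.429)
o(r) = 146*r/7 (o(r) = 2*(73*r/7) = 146*r/7)
√(o(40) + 1/(-35139 + 28563)) = √((146/7)*40 + 1/(-35139 + 28563)) = √(5840/7 + 1/(-6576)) = √(5840/7 - 1/6576) = √(38403833/46032) = √110487827541/11508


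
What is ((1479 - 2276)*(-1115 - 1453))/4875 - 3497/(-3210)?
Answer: 439129469/1043250 ≈ 420.92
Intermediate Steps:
((1479 - 2276)*(-1115 - 1453))/4875 - 3497/(-3210) = -797*(-2568)*(1/4875) - 3497*(-1/3210) = 2046696*(1/4875) + 3497/3210 = 682232/1625 + 3497/3210 = 439129469/1043250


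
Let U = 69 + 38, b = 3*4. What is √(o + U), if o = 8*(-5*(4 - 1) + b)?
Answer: √83 ≈ 9.1104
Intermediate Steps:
b = 12
U = 107
o = -24 (o = 8*(-5*(4 - 1) + 12) = 8*(-5*3 + 12) = 8*(-15 + 12) = 8*(-3) = -24)
√(o + U) = √(-24 + 107) = √83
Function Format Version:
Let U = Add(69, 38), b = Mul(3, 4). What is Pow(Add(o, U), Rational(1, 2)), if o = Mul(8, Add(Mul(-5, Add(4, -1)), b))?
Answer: Pow(83, Rational(1, 2)) ≈ 9.1104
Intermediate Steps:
b = 12
U = 107
o = -24 (o = Mul(8, Add(Mul(-5, Add(4, -1)), 12)) = Mul(8, Add(Mul(-5, 3), 12)) = Mul(8, Add(-15, 12)) = Mul(8, -3) = -24)
Pow(Add(o, U), Rational(1, 2)) = Pow(Add(-24, 107), Rational(1, 2)) = Pow(83, Rational(1, 2))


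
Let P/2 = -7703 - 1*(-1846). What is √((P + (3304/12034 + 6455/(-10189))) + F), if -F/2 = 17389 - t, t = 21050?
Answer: I*√16509007833633052639/61307213 ≈ 66.275*I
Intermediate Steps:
P = -11714 (P = 2*(-7703 - 1*(-1846)) = 2*(-7703 + 1846) = 2*(-5857) = -11714)
F = 7322 (F = -2*(17389 - 1*21050) = -2*(17389 - 21050) = -2*(-3661) = 7322)
√((P + (3304/12034 + 6455/(-10189))) + F) = √((-11714 + (3304/12034 + 6455/(-10189))) + 7322) = √((-11714 + (3304*(1/12034) + 6455*(-1/10189))) + 7322) = √((-11714 + (1652/6017 - 6455/10189)) + 7322) = √((-11714 - 22007507/61307213) + 7322) = √(-718174700589/61307213 + 7322) = √(-269283287003/61307213) = I*√16509007833633052639/61307213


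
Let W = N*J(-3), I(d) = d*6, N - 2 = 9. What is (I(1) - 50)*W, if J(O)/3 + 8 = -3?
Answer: 15972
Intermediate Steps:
N = 11 (N = 2 + 9 = 11)
J(O) = -33 (J(O) = -24 + 3*(-3) = -24 - 9 = -33)
I(d) = 6*d
W = -363 (W = 11*(-33) = -363)
(I(1) - 50)*W = (6*1 - 50)*(-363) = (6 - 50)*(-363) = -44*(-363) = 15972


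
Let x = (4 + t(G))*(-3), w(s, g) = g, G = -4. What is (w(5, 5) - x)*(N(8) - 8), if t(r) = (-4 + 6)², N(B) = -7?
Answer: -435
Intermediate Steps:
t(r) = 4 (t(r) = 2² = 4)
x = -24 (x = (4 + 4)*(-3) = 8*(-3) = -24)
(w(5, 5) - x)*(N(8) - 8) = (5 - 1*(-24))*(-7 - 8) = (5 + 24)*(-15) = 29*(-15) = -435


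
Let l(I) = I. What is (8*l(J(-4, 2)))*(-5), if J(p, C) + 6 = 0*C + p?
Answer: 400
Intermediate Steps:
J(p, C) = -6 + p (J(p, C) = -6 + (0*C + p) = -6 + (0 + p) = -6 + p)
(8*l(J(-4, 2)))*(-5) = (8*(-6 - 4))*(-5) = (8*(-10))*(-5) = -80*(-5) = 400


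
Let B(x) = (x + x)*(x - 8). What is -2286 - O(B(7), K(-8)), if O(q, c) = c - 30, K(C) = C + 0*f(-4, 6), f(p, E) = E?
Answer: -2248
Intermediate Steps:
B(x) = 2*x*(-8 + x) (B(x) = (2*x)*(-8 + x) = 2*x*(-8 + x))
K(C) = C (K(C) = C + 0*6 = C + 0 = C)
O(q, c) = -30 + c
-2286 - O(B(7), K(-8)) = -2286 - (-30 - 8) = -2286 - 1*(-38) = -2286 + 38 = -2248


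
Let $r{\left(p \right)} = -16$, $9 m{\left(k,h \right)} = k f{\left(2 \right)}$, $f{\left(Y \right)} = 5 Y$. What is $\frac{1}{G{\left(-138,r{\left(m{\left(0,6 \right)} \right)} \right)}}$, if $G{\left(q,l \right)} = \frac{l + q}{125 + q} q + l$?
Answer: $- \frac{13}{21460} \approx -0.00060578$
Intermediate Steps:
$m{\left(k,h \right)} = \frac{10 k}{9}$ ($m{\left(k,h \right)} = \frac{k 5 \cdot 2}{9} = \frac{k 10}{9} = \frac{10 k}{9}$)
$G{\left(q,l \right)} = l + \frac{q \left(l + q\right)}{125 + q}$ ($G{\left(q,l \right)} = \frac{l + q}{125 + q} q + l = \frac{q \left(l + q\right)}{125 + q} + l = l + \frac{q \left(l + q\right)}{125 + q}$)
$\frac{1}{G{\left(-138,r{\left(m{\left(0,6 \right)} \right)} \right)}} = \frac{1}{\frac{1}{125 - 138} \left(\left(-138\right)^{2} + 125 \left(-16\right) + 2 \left(-16\right) \left(-138\right)\right)} = \frac{1}{\frac{1}{-13} \left(19044 - 2000 + 4416\right)} = \frac{1}{\left(- \frac{1}{13}\right) 21460} = \frac{1}{- \frac{21460}{13}} = - \frac{13}{21460}$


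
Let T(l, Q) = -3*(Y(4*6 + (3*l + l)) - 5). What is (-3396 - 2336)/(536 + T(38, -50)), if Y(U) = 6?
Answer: -5732/533 ≈ -10.754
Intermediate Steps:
T(l, Q) = -3 (T(l, Q) = -3*(6 - 5) = -3*1 = -3)
(-3396 - 2336)/(536 + T(38, -50)) = (-3396 - 2336)/(536 - 3) = -5732/533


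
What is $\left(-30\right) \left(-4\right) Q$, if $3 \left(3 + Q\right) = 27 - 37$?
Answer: $-760$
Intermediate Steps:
$Q = - \frac{19}{3}$ ($Q = -3 + \frac{27 - 37}{3} = -3 + \frac{1}{3} \left(-10\right) = -3 - \frac{10}{3} = - \frac{19}{3} \approx -6.3333$)
$\left(-30\right) \left(-4\right) Q = \left(-30\right) \left(-4\right) \left(- \frac{19}{3}\right) = 120 \left(- \frac{19}{3}\right) = -760$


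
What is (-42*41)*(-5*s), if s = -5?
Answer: -43050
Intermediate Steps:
(-42*41)*(-5*s) = (-42*41)*(-5*(-5)) = -1722*25 = -43050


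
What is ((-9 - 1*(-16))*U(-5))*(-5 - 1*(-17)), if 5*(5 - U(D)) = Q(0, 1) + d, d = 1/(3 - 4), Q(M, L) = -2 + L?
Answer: 2268/5 ≈ 453.60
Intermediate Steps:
d = -1 (d = 1/(-1) = -1)
U(D) = 27/5 (U(D) = 5 - ((-2 + 1) - 1)/5 = 5 - (-1 - 1)/5 = 5 - ⅕*(-2) = 5 + ⅖ = 27/5)
((-9 - 1*(-16))*U(-5))*(-5 - 1*(-17)) = ((-9 - 1*(-16))*(27/5))*(-5 - 1*(-17)) = ((-9 + 16)*(27/5))*(-5 + 17) = (7*(27/5))*12 = (189/5)*12 = 2268/5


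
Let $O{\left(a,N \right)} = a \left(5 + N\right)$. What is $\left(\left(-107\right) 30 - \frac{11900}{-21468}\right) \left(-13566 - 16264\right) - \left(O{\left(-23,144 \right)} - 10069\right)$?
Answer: $\frac{513897016882}{5367} \approx 9.5751 \cdot 10^{7}$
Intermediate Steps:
$\left(\left(-107\right) 30 - \frac{11900}{-21468}\right) \left(-13566 - 16264\right) - \left(O{\left(-23,144 \right)} - 10069\right) = \left(\left(-107\right) 30 - \frac{11900}{-21468}\right) \left(-13566 - 16264\right) - \left(- 23 \left(5 + 144\right) - 10069\right) = \left(-3210 - - \frac{2975}{5367}\right) \left(-29830\right) - \left(\left(-23\right) 149 - 10069\right) = \left(-3210 + \frac{2975}{5367}\right) \left(-29830\right) - \left(-3427 - 10069\right) = \left(- \frac{17225095}{5367}\right) \left(-29830\right) - -13496 = \frac{513824583850}{5367} + 13496 = \frac{513897016882}{5367}$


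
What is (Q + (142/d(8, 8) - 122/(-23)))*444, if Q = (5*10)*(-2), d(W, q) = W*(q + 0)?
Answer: -7554993/184 ≈ -41060.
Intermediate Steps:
d(W, q) = W*q
Q = -100 (Q = 50*(-2) = -100)
(Q + (142/d(8, 8) - 122/(-23)))*444 = (-100 + (142/((8*8)) - 122/(-23)))*444 = (-100 + (142/64 - 122*(-1/23)))*444 = (-100 + (142*(1/64) + 122/23))*444 = (-100 + (71/32 + 122/23))*444 = (-100 + 5537/736)*444 = -68063/736*444 = -7554993/184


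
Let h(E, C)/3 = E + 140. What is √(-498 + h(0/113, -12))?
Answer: I*√78 ≈ 8.8318*I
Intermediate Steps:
h(E, C) = 420 + 3*E (h(E, C) = 3*(E + 140) = 3*(140 + E) = 420 + 3*E)
√(-498 + h(0/113, -12)) = √(-498 + (420 + 3*(0/113))) = √(-498 + (420 + 3*(0*(1/113)))) = √(-498 + (420 + 3*0)) = √(-498 + (420 + 0)) = √(-498 + 420) = √(-78) = I*√78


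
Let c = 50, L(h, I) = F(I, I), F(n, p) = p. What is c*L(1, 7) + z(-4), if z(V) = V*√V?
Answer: 350 - 8*I ≈ 350.0 - 8.0*I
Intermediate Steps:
L(h, I) = I
z(V) = V^(3/2)
c*L(1, 7) + z(-4) = 50*7 + (-4)^(3/2) = 350 - 8*I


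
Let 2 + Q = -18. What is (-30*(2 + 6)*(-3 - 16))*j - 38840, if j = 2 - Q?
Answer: 61480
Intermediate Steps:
Q = -20 (Q = -2 - 18 = -20)
j = 22 (j = 2 - 1*(-20) = 2 + 20 = 22)
(-30*(2 + 6)*(-3 - 16))*j - 38840 = -30*(2 + 6)*(-3 - 16)*22 - 38840 = -240*(-19)*22 - 38840 = -30*(-152)*22 - 38840 = 4560*22 - 38840 = 100320 - 38840 = 61480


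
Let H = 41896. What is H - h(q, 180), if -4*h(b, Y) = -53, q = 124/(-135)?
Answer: 167531/4 ≈ 41883.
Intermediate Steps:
q = -124/135 (q = 124*(-1/135) = -124/135 ≈ -0.91852)
h(b, Y) = 53/4 (h(b, Y) = -¼*(-53) = 53/4)
H - h(q, 180) = 41896 - 1*53/4 = 41896 - 53/4 = 167531/4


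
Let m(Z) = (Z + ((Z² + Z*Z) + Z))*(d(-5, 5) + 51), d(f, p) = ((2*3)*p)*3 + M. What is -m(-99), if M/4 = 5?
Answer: -3124044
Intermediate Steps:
M = 20 (M = 4*5 = 20)
d(f, p) = 20 + 18*p (d(f, p) = ((2*3)*p)*3 + 20 = (6*p)*3 + 20 = 18*p + 20 = 20 + 18*p)
m(Z) = 322*Z + 322*Z² (m(Z) = (Z + ((Z² + Z*Z) + Z))*((20 + 18*5) + 51) = (Z + ((Z² + Z²) + Z))*((20 + 90) + 51) = (Z + (2*Z² + Z))*(110 + 51) = (Z + (Z + 2*Z²))*161 = (2*Z + 2*Z²)*161 = 322*Z + 322*Z²)
-m(-99) = -322*(-99)*(1 - 99) = -322*(-99)*(-98) = -1*3124044 = -3124044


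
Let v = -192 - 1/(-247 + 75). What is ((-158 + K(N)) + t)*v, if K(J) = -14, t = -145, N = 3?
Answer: 10468291/172 ≈ 60862.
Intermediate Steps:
v = -33023/172 (v = -192 - 1/(-172) = -192 - 1*(-1/172) = -192 + 1/172 = -33023/172 ≈ -191.99)
((-158 + K(N)) + t)*v = ((-158 - 14) - 145)*(-33023/172) = (-172 - 145)*(-33023/172) = -317*(-33023/172) = 10468291/172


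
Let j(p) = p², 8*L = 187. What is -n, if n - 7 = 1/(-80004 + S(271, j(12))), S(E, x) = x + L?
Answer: -4470843/638693 ≈ -7.0000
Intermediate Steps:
L = 187/8 (L = (⅛)*187 = 187/8 ≈ 23.375)
S(E, x) = 187/8 + x (S(E, x) = x + 187/8 = 187/8 + x)
n = 4470843/638693 (n = 7 + 1/(-80004 + (187/8 + 12²)) = 7 + 1/(-80004 + (187/8 + 144)) = 7 + 1/(-80004 + 1339/8) = 7 + 1/(-638693/8) = 7 - 8/638693 = 4470843/638693 ≈ 7.0000)
-n = -1*4470843/638693 = -4470843/638693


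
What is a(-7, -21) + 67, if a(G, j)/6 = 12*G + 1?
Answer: -431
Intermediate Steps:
a(G, j) = 6 + 72*G (a(G, j) = 6*(12*G + 1) = 6*(1 + 12*G) = 6 + 72*G)
a(-7, -21) + 67 = (6 + 72*(-7)) + 67 = (6 - 504) + 67 = -498 + 67 = -431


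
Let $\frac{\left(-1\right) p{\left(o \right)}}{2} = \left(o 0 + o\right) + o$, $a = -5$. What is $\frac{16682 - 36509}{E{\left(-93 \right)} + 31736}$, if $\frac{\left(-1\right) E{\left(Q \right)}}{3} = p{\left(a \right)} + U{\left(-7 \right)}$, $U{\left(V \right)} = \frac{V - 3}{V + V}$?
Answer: $- \frac{138789}{221717} \approx -0.62597$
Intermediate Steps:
$U{\left(V \right)} = \frac{-3 + V}{2 V}$
$p{\left(o \right)} = - 4 o$ ($p{\left(o \right)} = - 2 \left(\left(o 0 + o\right) + o\right) = - 2 \left(\left(0 + o\right) + o\right) = - 2 \left(o + o\right) = - 2 \cdot 2 o = - 4 o$)
$E{\left(Q \right)} = - \frac{435}{7}$ ($E{\left(Q \right)} = - 3 \left(\left(-4\right) \left(-5\right) + \frac{-3 - 7}{2 \left(-7\right)}\right) = - 3 \left(20 + \frac{1}{2} \left(- \frac{1}{7}\right) \left(-10\right)\right) = - 3 \left(20 + \frac{5}{7}\right) = \left(-3\right) \frac{145}{7} = - \frac{435}{7}$)
$\frac{16682 - 36509}{E{\left(-93 \right)} + 31736} = \frac{16682 - 36509}{- \frac{435}{7} + 31736} = - \frac{19827}{\frac{221717}{7}} = \left(-19827\right) \frac{7}{221717} = - \frac{138789}{221717}$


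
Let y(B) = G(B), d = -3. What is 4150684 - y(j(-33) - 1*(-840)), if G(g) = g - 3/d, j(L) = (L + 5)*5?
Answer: 4149983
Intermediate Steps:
j(L) = 25 + 5*L (j(L) = (5 + L)*5 = 25 + 5*L)
G(g) = 1 + g (G(g) = g - 3/(-3) = g - 3*(-⅓) = g + 1 = 1 + g)
y(B) = 1 + B
4150684 - y(j(-33) - 1*(-840)) = 4150684 - (1 + ((25 + 5*(-33)) - 1*(-840))) = 4150684 - (1 + ((25 - 165) + 840)) = 4150684 - (1 + (-140 + 840)) = 4150684 - (1 + 700) = 4150684 - 1*701 = 4150684 - 701 = 4149983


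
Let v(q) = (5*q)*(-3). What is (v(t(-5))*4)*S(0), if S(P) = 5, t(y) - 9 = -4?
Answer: -1500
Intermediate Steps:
t(y) = 5 (t(y) = 9 - 4 = 5)
v(q) = -15*q
(v(t(-5))*4)*S(0) = (-15*5*4)*5 = -75*4*5 = -300*5 = -1500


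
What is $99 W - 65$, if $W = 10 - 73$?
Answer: $-6302$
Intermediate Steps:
$W = -63$
$99 W - 65 = 99 \left(-63\right) - 65 = -6237 - 65 = -6302$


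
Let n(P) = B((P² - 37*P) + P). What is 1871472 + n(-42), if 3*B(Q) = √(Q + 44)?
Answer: 1871472 + 2*√830/3 ≈ 1.8715e+6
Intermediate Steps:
B(Q) = √(44 + Q)/3 (B(Q) = √(Q + 44)/3 = √(44 + Q)/3)
n(P) = √(44 + P² - 36*P)/3 (n(P) = √(44 + ((P² - 37*P) + P))/3 = √(44 + (P² - 36*P))/3 = √(44 + P² - 36*P)/3)
1871472 + n(-42) = 1871472 + √(44 - 42*(-36 - 42))/3 = 1871472 + √(44 - 42*(-78))/3 = 1871472 + √(44 + 3276)/3 = 1871472 + √3320/3 = 1871472 + (2*√830)/3 = 1871472 + 2*√830/3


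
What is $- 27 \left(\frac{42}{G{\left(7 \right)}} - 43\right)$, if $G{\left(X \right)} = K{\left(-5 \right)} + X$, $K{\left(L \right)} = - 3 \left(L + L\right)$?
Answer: $\frac{41823}{37} \approx 1130.4$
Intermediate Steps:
$K{\left(L \right)} = - 6 L$ ($K{\left(L \right)} = - 3 \cdot 2 L = - 6 L$)
$G{\left(X \right)} = 30 + X$ ($G{\left(X \right)} = \left(-6\right) \left(-5\right) + X = 30 + X$)
$- 27 \left(\frac{42}{G{\left(7 \right)}} - 43\right) = - 27 \left(\frac{42}{30 + 7} - 43\right) = - 27 \left(\frac{42}{37} - 43\right) = \left(-27\right) \left(- \frac{1549}{37}\right) = \frac{41823}{37}$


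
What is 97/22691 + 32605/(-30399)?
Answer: -736891352/689783709 ≈ -1.0683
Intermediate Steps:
97/22691 + 32605/(-30399) = 97*(1/22691) + 32605*(-1/30399) = 97/22691 - 32605/30399 = -736891352/689783709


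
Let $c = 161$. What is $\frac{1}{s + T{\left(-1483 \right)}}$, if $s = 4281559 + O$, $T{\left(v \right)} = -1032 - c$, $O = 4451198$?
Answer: $\frac{1}{8731564} \approx 1.1453 \cdot 10^{-7}$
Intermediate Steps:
$T{\left(v \right)} = -1193$ ($T{\left(v \right)} = -1032 - 161 = -1193$)
$s = 8732757$ ($s = 4281559 + 4451198 = 8732757$)
$\frac{1}{s + T{\left(-1483 \right)}} = \frac{1}{8732757 - 1193} = \frac{1}{8731564}$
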